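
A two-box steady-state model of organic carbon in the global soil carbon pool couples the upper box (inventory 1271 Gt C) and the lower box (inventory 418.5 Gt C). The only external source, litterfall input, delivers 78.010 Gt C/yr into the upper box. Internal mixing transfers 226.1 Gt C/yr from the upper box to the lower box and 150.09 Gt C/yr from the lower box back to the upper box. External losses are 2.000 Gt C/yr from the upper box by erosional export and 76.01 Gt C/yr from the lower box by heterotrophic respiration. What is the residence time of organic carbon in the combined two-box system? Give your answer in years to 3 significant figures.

21.7 yr

Treat the two boxes together as one reservoir: the mixing fluxes between them are internal recycling, so τ = ΣM / Σ(external losses).
M_total = 1271 + 418.5 = 1689.5 Gt C.
ΣF_external_out = 2.000 + 76.01 = 78.010 Gt C/yr.
τ = M_total / ΣF_ext = 1689.5 / 78.010 = 21.66 yr.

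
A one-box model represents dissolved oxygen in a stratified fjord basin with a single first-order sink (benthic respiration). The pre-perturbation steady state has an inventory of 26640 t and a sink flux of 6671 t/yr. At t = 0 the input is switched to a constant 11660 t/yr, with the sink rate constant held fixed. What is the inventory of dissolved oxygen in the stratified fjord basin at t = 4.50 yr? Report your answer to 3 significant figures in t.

Residence time τ = M₀/F₀ = 3.993 yr. The eventual steady state is M_∞ = M₀·(F₁/F₀) = 26640 × 11660/6671 = 46563 t.
The anomaly ΔM(t) = M(t) − M_∞ decays as ΔM₀·e^(−t/τ) with ΔM₀ = 26640 − 46563 = −19920 t.
At t = 4.50 yr, e^(−t/τ) = e^(−1.127) = 0.3240, so ΔM = −6456 t and M = 46563 − 6456 = 40107 t.

40100 t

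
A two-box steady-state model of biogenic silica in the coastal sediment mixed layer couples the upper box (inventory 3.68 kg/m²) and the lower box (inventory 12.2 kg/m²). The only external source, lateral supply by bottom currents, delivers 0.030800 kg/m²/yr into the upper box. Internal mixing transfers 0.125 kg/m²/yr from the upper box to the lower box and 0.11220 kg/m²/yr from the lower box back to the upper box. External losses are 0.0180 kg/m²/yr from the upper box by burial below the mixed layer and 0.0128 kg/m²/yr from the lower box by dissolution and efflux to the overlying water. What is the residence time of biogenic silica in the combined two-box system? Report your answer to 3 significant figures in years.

516 yr

Treat the two boxes together as one reservoir: the mixing fluxes between them are internal recycling, so τ = ΣM / Σ(external losses).
M_total = 3.68 + 12.2 = 15.880 kg/m².
ΣF_external_out = 0.0180 + 0.0128 = 0.030800 kg/m²/yr.
τ = M_total / ΣF_ext = 15.880 / 0.030800 = 515.6 yr.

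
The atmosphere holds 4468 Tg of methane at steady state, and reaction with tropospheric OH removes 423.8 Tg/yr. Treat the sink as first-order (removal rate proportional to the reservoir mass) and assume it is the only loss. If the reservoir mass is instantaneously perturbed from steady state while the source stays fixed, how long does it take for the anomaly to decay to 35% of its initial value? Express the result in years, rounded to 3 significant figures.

11.1 yr

For a linear reservoir the anomaly decays as exp(−t/τ) with τ = M/F = 4468/423.8 = 10.54 yr.
exp(−t/τ) = 0.35 ⇒ t = −τ ln(0.35) = 10.54 × 1.050 = 11.07 yr.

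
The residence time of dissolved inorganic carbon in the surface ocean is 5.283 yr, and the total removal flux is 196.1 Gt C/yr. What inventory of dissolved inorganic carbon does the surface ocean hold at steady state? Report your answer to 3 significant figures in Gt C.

τ = M/F ⇒ M = τ × F = 5.283 × 196.1 = 1036 Gt C.

1040 Gt C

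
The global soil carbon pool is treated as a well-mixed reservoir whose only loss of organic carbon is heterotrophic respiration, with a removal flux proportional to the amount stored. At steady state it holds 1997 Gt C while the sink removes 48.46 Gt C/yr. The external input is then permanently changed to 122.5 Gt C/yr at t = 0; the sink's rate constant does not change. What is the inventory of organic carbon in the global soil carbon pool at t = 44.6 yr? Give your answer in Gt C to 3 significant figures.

τ = M₀/F₀ = 1997/48.46 = 41.21 yr; rate constant k = 1/τ.
New steady state M_∞ = F₁/k = F₁·τ = 122.5 × 41.21 = 5048.1 Gt C.
M(t) = M_∞ + (M₀ − M_∞)·e^(−t/τ); t/τ = 44.6/41.21 = 1.082, so e^(−t/τ) = 0.3388.
M(t) = 5048.1 − 3051 × 0.3388 = 4014.3 Gt C.

4010 Gt C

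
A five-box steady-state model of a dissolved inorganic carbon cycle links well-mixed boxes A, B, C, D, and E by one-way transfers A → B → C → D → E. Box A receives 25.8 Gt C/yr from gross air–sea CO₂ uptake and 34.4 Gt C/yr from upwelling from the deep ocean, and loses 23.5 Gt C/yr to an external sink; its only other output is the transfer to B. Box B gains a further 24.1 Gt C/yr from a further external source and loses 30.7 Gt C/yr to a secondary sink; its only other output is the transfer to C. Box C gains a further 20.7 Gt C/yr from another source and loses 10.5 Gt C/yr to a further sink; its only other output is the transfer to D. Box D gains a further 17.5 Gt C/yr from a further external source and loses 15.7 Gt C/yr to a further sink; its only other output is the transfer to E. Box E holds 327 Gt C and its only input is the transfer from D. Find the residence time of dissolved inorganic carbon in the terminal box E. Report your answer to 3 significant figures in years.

Box A: F(A→B) = (25.8 + 34.4) − 23.5 = 36.700 Gt C/yr.
Box B: F(B→C) = (36.700 + 24.1) − 30.7 = 30.100 Gt C/yr.
Box C: F(C→D) = (30.100 + 20.7) − 10.5 = 40.300 Gt C/yr.
Box D: F(D→E) = (40.300 + 17.5) − 15.7 = 42.100 Gt C/yr.
Box E throughput = its input = 42.100 Gt C/yr; τ = 327 / 42.100 = 7.767 yr.

7.77 yr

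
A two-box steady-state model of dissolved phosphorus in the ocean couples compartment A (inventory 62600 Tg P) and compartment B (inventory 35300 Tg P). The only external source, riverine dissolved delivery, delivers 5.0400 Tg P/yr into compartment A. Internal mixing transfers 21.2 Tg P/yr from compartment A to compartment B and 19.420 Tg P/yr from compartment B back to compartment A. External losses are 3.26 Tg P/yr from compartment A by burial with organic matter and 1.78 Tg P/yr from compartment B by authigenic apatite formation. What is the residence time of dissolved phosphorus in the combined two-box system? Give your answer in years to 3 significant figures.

Treat the two boxes together as one reservoir: the mixing fluxes between them are internal recycling, so τ = ΣM / Σ(external losses).
M_total = 62600 + 35300 = 97900 Tg P.
ΣF_external_out = 3.26 + 1.78 = 5.0400 Tg P/yr.
τ = M_total / ΣF_ext = 97900 / 5.0400 = 19420 yr.

19400 yr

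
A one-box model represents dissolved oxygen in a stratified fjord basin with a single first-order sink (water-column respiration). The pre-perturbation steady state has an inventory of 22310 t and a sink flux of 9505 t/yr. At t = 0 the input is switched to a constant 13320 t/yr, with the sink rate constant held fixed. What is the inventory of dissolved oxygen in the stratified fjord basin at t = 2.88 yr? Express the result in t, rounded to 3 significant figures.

The sink rate constant is k = F₀/M₀ = 9505/22310 = 0.4260 yr⁻¹.
Solving dM/dt = F₁ − kM with M(0) = M₀ gives M(t) = F₁/k + (M₀ − F₁/k)·e^(−kt).
F₁/k = 13320/0.4260 = 31265 t; kt = 0.4260 × 2.88 = 1.227, e^(−kt) = 0.2932.
M(2.88) = 31265 + (22310 − 31265) × 0.2932 = 31265 − 2625 = 28639 t.

28600 t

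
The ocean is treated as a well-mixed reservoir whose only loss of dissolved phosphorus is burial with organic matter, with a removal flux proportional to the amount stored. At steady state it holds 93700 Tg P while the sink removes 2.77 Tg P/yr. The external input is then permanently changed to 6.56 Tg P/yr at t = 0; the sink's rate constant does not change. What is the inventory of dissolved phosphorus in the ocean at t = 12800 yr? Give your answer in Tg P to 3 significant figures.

The sink rate constant is k = F₀/M₀ = 2.77/93700 = 2.956×10^-5 yr⁻¹.
Solving dM/dt = F₁ − kM with M(0) = M₀ gives M(t) = F₁/k + (M₀ − F₁/k)·e^(−kt).
F₁/k = 6.56/2.956×10^-5 = 221900 Tg P; kt = 2.956×10^-5 × 12800 = 0.3784, e^(−kt) = 0.6850.
M(12800) = 221900 + (93700 − 221900) × 0.6850 = 221900 − 87810 = 134090 Tg P.

134000 Tg P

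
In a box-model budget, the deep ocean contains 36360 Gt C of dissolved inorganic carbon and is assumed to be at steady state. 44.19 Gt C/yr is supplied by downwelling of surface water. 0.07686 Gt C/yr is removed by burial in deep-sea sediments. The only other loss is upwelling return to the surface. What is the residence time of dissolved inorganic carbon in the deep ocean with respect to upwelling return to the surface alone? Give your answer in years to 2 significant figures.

820 yr

At steady state ΣF_in = ΣF_out.
ΣF_in = 44.190 Gt C/yr.
Upwelling return to the surface flux = ΣF_in − (0.07686) = 44.190 − 0.07686 = 44.11 Gt C/yr.
τ = M / F = 36360 / 44.11 = 824.2 yr.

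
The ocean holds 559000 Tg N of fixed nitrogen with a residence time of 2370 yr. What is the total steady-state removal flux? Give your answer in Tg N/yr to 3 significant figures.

236 Tg N/yr

F = M / τ = 559000 / 2370 = 235.9 Tg N/yr.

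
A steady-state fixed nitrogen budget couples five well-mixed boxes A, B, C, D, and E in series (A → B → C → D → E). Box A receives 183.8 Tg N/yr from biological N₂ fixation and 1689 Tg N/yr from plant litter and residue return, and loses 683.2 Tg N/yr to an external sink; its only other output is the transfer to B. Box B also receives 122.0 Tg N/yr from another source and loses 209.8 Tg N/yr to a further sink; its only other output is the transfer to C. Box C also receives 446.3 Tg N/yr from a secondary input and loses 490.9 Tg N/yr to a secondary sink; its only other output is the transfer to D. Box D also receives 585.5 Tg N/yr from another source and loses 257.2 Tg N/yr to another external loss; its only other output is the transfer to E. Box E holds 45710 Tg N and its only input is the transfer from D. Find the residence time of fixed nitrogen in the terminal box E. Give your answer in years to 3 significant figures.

33.0 yr

Box A: F(A→B) = (183.8 + 1689) − 683.2 = 1189.6 Tg N/yr.
Box B: F(B→C) = (1189.6 + 122.0) − 209.8 = 1101.8 Tg N/yr.
Box C: F(C→D) = (1101.8 + 446.3) − 490.9 = 1057.2 Tg N/yr.
Box D: F(D→E) = (1057.2 + 585.5) − 257.2 = 1385.5 Tg N/yr.
Box E throughput = its input = 1385.5 Tg N/yr; τ = 45710 / 1385.5 = 32.99 yr.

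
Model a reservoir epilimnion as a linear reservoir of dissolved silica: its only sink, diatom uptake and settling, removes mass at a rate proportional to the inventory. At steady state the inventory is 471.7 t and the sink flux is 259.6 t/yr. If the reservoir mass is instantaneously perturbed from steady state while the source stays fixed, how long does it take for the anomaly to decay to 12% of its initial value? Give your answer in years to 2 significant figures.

3.9 yr

For a linear reservoir the anomaly decays as exp(−t/τ) with τ = M/F = 471.7/259.6 = 1.817 yr.
exp(−t/τ) = 0.12 ⇒ t = −τ ln(0.12) = 1.817 × 2.120 = 3.853 yr.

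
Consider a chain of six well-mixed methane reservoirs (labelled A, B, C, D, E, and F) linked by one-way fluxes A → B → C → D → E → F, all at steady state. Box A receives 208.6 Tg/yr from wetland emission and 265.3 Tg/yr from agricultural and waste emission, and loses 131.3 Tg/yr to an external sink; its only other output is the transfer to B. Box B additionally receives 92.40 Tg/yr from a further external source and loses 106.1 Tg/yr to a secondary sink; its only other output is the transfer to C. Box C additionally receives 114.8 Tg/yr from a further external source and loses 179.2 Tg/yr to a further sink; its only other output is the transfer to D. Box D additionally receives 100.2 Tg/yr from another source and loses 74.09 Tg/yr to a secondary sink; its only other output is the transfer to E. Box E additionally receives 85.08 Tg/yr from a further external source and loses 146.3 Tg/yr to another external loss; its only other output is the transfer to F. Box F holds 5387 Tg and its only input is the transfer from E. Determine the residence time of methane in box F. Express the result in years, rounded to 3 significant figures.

Box A: F(A→B) = (208.6 + 265.3) − 131.3 = 342.60 Tg/yr.
Box B: F(B→C) = (342.60 + 92.40) − 106.1 = 328.90 Tg/yr.
Box C: F(C→D) = (328.90 + 114.8) − 179.2 = 264.50 Tg/yr.
Box D: F(D→E) = (264.50 + 100.2) − 74.09 = 290.61 Tg/yr.
Box E: F(E→F) = (290.61 + 85.08) − 146.3 = 229.39 Tg/yr.
Box F throughput = its input = 229.39 Tg/yr; τ = 5387 / 229.39 = 23.48 yr.

23.5 yr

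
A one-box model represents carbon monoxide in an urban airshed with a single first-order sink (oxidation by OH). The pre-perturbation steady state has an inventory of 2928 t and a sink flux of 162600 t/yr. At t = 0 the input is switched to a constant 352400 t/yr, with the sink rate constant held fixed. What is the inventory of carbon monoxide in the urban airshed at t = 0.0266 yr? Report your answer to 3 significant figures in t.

The sink rate constant is k = F₀/M₀ = 162600/2928 = 55.53 yr⁻¹.
Solving dM/dt = F₁ − kM with M(0) = M₀ gives M(t) = F₁/k + (M₀ − F₁/k)·e^(−kt).
F₁/k = 352400/55.53 = 6345.8 t; kt = 55.53 × 0.0266 = 1.477, e^(−kt) = 0.2283.
M(0.0266) = 6345.8 + (2928 − 6345.8) × 0.2283 = 6345.8 − 780.2 = 5565.6 t.

5570 t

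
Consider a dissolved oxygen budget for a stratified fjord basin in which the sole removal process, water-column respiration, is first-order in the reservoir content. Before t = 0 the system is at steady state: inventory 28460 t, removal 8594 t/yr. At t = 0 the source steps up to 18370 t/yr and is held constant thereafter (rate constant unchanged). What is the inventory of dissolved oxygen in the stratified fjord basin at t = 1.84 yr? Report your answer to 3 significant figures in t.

42300 t

Residence time τ = M₀/F₀ = 3.312 yr. The eventual steady state is M_∞ = M₀·(F₁/F₀) = 28460 × 18370/8594 = 60834 t.
The anomaly ΔM(t) = M(t) − M_∞ decays as ΔM₀·e^(−t/τ) with ΔM₀ = 28460 − 60834 = −32370 t.
At t = 1.84 yr, e^(−t/τ) = e^(−0.5556) = 0.5737, so ΔM = −18570 t and M = 60834 − 18570 = 42261 t.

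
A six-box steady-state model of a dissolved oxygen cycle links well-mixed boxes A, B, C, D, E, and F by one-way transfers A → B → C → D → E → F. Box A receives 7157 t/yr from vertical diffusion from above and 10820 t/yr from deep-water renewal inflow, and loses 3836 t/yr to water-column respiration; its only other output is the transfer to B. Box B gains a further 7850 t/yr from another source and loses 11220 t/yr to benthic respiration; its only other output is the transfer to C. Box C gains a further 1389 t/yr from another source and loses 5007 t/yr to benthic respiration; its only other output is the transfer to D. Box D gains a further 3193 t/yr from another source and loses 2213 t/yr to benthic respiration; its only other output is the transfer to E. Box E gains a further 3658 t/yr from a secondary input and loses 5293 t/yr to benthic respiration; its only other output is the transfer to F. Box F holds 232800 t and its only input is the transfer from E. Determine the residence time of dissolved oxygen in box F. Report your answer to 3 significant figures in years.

Box A: F(A→B) = (7157 + 10820) − 3836 = 14141 t/yr.
Box B: F(B→C) = (14141 + 7850) − 11220 = 10771 t/yr.
Box C: F(C→D) = (10771 + 1389) − 5007 = 7153.0 t/yr.
Box D: F(D→E) = (7153.0 + 3193) − 2213 = 8133.0 t/yr.
Box E: F(E→F) = (8133.0 + 3658) − 5293 = 6498.0 t/yr.
Box F throughput = its input = 6498.0 t/yr; τ = 232800 / 6498.0 = 35.83 yr.

35.8 yr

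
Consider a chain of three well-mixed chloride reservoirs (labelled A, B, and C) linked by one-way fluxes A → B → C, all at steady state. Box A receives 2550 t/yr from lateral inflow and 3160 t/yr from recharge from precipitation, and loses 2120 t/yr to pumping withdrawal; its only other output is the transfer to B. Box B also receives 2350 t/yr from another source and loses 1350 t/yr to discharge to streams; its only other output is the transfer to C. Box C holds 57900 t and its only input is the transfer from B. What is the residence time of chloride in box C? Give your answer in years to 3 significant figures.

12.6 yr

Box A: F(A→B) = (2550 + 3160) − 2120 = 3590.0 t/yr.
Box B: F(B→C) = (3590.0 + 2350) − 1350 = 4590.0 t/yr.
Box C throughput = its input = 4590.0 t/yr; τ = 57900 / 4590.0 = 12.61 yr.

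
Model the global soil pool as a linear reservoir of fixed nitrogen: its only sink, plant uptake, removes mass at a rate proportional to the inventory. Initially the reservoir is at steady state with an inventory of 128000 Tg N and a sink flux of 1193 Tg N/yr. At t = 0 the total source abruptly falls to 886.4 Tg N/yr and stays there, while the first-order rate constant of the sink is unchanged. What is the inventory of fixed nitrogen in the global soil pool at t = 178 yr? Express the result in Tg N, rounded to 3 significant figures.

The sink rate constant is k = F₀/M₀ = 1193/128000 = 0.009320 yr⁻¹.
Solving dM/dt = F₁ − kM with M(0) = M₀ gives M(t) = F₁/k + (M₀ − F₁/k)·e^(−kt).
F₁/k = 886.4/0.009320 = 95104 Tg N; kt = 0.009320 × 178 = 1.659, e^(−kt) = 0.1903.
M(178) = 95104 + (128000 − 95104) × 0.1903 = 95104 + 6261 = 101370 Tg N.

101000 Tg N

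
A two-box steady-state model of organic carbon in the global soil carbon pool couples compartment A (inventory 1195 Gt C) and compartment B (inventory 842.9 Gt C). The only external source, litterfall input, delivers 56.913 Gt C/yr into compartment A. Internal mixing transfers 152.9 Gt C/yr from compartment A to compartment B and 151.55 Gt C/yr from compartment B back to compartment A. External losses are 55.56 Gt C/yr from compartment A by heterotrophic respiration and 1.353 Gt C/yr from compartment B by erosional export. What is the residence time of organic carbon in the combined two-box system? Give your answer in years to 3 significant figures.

35.8 yr

Treat the two boxes together as one reservoir: the mixing fluxes between them are internal recycling, so τ = ΣM / Σ(external losses).
M_total = 1195 + 842.9 = 2037.9 Gt C.
ΣF_external_out = 55.56 + 1.353 = 56.913 Gt C/yr.
τ = M_total / ΣF_ext = 2037.9 / 56.913 = 35.81 yr.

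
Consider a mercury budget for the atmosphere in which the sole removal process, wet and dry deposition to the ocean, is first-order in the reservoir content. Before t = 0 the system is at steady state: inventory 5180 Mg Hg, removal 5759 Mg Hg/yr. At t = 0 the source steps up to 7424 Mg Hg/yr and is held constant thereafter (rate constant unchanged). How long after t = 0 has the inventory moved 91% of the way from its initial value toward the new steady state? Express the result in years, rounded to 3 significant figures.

τ = M₀/F₀ = 5180/5759 = 0.8995 yr.
The remaining gap fraction is e^(−t/τ); 91% covered ⇒ e^(−t/τ) = 0.0900.
t = −τ ln(0.0900) = 0.8995 × 2.408 = 2.166 yr.

2.17 yr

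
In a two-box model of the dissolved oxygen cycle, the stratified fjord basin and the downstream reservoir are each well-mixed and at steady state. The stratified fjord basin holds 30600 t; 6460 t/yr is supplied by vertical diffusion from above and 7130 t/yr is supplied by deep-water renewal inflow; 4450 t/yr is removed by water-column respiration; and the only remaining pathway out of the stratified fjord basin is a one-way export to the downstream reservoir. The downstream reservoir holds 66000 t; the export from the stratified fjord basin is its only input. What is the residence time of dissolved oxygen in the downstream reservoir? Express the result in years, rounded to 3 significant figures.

7.22 yr

Balance the stratified fjord basin: ΣF_in = 6460 + 7130 = 13590 t/yr.
Export to the downstream reservoir = ΣF_in − (4450) = 9140.0 t/yr.
At steady state the output of the downstream reservoir equals its input, 9140.0 t/yr.
τ = M / F = 66000 / 9140.0 = 7.221 yr.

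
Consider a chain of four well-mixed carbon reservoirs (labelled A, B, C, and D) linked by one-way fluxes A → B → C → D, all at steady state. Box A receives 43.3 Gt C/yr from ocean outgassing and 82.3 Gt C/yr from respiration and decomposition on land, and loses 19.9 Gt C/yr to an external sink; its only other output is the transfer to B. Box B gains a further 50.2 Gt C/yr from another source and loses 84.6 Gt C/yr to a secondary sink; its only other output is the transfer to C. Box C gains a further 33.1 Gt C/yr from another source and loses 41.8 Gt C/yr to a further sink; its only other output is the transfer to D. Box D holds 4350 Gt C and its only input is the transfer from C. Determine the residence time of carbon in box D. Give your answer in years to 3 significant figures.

69.5 yr

Box A: F(A→B) = (43.3 + 82.3) − 19.9 = 105.70 Gt C/yr.
Box B: F(B→C) = (105.70 + 50.2) − 84.6 = 71.300 Gt C/yr.
Box C: F(C→D) = (71.300 + 33.1) − 41.8 = 62.600 Gt C/yr.
Box D throughput = its input = 62.600 Gt C/yr; τ = 4350 / 62.600 = 69.49 yr.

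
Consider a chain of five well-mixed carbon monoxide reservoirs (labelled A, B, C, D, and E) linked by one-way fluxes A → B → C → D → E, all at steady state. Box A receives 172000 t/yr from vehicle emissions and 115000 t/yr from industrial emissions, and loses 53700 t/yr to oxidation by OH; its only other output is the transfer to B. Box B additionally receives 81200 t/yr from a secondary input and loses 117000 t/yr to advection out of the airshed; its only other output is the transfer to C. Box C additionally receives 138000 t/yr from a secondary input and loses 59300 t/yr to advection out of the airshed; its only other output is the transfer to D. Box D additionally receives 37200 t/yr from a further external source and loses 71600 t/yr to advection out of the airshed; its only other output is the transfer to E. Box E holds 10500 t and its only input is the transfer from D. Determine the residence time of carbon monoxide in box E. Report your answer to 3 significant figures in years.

0.0434 yr

Box A: F(A→B) = (172000 + 115000) − 53700 = 233300 t/yr.
Box B: F(B→C) = (233300 + 81200) − 117000 = 197500 t/yr.
Box C: F(C→D) = (197500 + 138000) − 59300 = 276200 t/yr.
Box D: F(D→E) = (276200 + 37200) − 71600 = 241800 t/yr.
Box E throughput = its input = 241800 t/yr; τ = 10500 / 241800 = 0.04342 yr.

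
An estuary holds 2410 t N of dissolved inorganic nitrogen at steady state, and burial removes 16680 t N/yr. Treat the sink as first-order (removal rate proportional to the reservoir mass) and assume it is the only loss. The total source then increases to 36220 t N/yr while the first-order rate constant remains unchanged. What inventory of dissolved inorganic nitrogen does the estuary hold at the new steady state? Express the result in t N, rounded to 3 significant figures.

5230 t N

Rate constant k = F/M = 16680 / 2410 = 6.921 yr⁻¹.
At the new steady state, source = k·M_new ⇒ M_new = 36220 / 6.921 = 5233 t N.
(Equivalently M_new = M × F_new/F_old = 2410 × 36220/16680.)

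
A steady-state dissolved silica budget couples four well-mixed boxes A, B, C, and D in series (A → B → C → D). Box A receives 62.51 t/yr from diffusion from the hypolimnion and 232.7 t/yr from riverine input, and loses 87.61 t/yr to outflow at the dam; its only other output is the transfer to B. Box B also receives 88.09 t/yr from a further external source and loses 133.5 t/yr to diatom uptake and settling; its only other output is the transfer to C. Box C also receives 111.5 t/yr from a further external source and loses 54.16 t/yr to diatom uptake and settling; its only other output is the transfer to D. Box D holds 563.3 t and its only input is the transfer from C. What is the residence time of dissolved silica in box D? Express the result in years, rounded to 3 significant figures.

2.57 yr

Box A: F(A→B) = (62.51 + 232.7) − 87.61 = 207.60 t/yr.
Box B: F(B→C) = (207.60 + 88.09) − 133.5 = 162.19 t/yr.
Box C: F(C→D) = (162.19 + 111.5) − 54.16 = 219.53 t/yr.
Box D throughput = its input = 219.53 t/yr; τ = 563.3 / 219.53 = 2.566 yr.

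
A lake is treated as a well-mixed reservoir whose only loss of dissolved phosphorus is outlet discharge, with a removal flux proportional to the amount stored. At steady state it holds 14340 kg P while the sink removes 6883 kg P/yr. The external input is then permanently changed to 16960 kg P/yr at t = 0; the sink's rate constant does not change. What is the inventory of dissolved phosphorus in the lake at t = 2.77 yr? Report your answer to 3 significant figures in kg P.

The sink rate constant is k = F₀/M₀ = 6883/14340 = 0.4800 yr⁻¹.
Solving dM/dt = F₁ − kM with M(0) = M₀ gives M(t) = F₁/k + (M₀ − F₁/k)·e^(−kt).
F₁/k = 16960/0.4800 = 35334 kg P; kt = 0.4800 × 2.77 = 1.330, e^(−kt) = 0.2646.
M(2.77) = 35334 + (14340 − 35334) × 0.2646 = 35334 − 5555 = 29779 kg P.

29800 kg P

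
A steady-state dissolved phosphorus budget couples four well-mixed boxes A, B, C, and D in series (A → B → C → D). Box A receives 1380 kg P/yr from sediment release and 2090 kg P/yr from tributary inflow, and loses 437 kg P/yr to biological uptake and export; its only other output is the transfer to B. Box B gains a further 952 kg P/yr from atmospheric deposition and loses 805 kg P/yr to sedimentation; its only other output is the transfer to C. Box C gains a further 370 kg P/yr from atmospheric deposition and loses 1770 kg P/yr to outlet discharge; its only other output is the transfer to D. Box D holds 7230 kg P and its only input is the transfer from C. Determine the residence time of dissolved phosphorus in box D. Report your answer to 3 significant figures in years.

Box A: F(A→B) = (1380 + 2090) − 437 = 3033.0 kg P/yr.
Box B: F(B→C) = (3033.0 + 952) − 805 = 3180.0 kg P/yr.
Box C: F(C→D) = (3180.0 + 370) − 1770 = 1780.0 kg P/yr.
Box D throughput = its input = 1780.0 kg P/yr; τ = 7230 / 1780.0 = 4.062 yr.

4.06 yr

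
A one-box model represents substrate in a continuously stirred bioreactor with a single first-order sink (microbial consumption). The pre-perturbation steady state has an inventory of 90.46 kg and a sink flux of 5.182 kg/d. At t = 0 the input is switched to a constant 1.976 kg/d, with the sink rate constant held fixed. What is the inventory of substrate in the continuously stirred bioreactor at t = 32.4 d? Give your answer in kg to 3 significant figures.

43.2 kg

Residence time τ = M₀/F₀ = 17.46 d. The eventual steady state is M_∞ = M₀·(F₁/F₀) = 90.46 × 1.976/5.182 = 34.494 kg.
The anomaly ΔM(t) = M(t) − M_∞ decays as ΔM₀·e^(−t/τ) with ΔM₀ = 90.46 − 34.494 = 55.97 kg.
At t = 32.4 d, e^(−t/τ) = e^(−1.856) = 0.1563, so ΔM = 8.747 kg and M = 34.494 + 8.747 = 43.241 kg.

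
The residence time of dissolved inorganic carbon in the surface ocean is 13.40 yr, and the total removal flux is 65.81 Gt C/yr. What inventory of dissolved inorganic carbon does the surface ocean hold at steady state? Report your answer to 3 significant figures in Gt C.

τ = M/F ⇒ M = τ × F = 13.40 × 65.81 = 881.9 Gt C.

882 Gt C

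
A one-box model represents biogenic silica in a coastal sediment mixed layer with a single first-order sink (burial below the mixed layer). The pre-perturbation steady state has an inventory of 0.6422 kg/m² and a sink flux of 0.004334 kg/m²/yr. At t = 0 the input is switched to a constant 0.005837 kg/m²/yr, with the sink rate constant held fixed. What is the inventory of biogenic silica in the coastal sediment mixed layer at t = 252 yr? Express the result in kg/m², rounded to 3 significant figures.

0.824 kg/m²

The sink rate constant is k = F₀/M₀ = 0.004334/0.6422 = 0.006749 yr⁻¹.
Solving dM/dt = F₁ − kM with M(0) = M₀ gives M(t) = F₁/k + (M₀ − F₁/k)·e^(−kt).
F₁/k = 0.005837/0.006749 = 0.86491 kg/m²; kt = 0.006749 × 252 = 1.701, e^(−kt) = 0.1826.
M(252) = 0.86491 + (0.6422 − 0.86491) × 0.1826 = 0.86491 − 0.04066 = 0.82425 kg/m².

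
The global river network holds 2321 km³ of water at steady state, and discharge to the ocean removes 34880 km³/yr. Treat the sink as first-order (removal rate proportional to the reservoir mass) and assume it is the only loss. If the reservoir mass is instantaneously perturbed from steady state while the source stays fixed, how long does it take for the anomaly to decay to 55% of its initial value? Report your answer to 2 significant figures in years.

0.040 yr

For a linear reservoir the anomaly decays as exp(−t/τ) with τ = M/F = 2321/34880 = 0.06654 yr.
exp(−t/τ) = 0.55 ⇒ t = −τ ln(0.55) = 0.06654 × 0.5978 = 0.03978 yr.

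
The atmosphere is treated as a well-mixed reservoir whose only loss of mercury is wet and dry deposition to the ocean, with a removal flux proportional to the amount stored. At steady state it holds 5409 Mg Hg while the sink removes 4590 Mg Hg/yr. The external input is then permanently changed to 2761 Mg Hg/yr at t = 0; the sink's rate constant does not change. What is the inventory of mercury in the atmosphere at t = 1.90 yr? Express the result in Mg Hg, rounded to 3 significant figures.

3680 Mg Hg

Residence time τ = M₀/F₀ = 1.178 yr. The eventual steady state is M_∞ = M₀·(F₁/F₀) = 5409 × 2761/4590 = 3253.6 Mg Hg.
The anomaly ΔM(t) = M(t) − M_∞ decays as ΔM₀·e^(−t/τ) with ΔM₀ = 5409 − 3253.6 = 2155 Mg Hg.
At t = 1.90 yr, e^(−t/τ) = e^(−1.612) = 0.1994, so ΔM = 429.8 Mg Hg and M = 3253.6 + 429.8 = 3683.5 Mg Hg.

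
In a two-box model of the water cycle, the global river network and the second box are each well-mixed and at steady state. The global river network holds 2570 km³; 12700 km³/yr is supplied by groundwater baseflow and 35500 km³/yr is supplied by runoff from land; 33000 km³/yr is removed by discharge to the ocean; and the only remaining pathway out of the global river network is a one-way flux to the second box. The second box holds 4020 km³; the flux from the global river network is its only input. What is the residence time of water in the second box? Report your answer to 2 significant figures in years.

0.26 yr

Balance the global river network: ΣF_in = 12700 + 35500 = 48200 km³/yr.
Flux to the second box = ΣF_in − (33000) = 15200 km³/yr.
At steady state the output of the second box equals its input, 15200 km³/yr.
τ = M / F = 4020 / 15200 = 0.2645 yr.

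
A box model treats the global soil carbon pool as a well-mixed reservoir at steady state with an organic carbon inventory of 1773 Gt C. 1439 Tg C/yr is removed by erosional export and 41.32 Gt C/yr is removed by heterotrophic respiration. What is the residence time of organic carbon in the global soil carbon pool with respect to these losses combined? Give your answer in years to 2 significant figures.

41 yr

Convert the erosional export flux: 1439 Tg C/yr = 1.439 Gt C/yr.
Total removal = 1.439 + 41.32 = 42.759 Gt C/yr.
τ = M / ΣF_out = 1773 / 42.759 = 41.46 yr.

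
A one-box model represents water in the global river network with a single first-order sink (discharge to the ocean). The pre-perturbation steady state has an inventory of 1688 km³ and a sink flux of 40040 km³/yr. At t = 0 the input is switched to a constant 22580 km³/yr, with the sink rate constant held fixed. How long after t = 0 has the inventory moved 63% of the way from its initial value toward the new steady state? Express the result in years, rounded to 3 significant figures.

τ = M₀/F₀ = 1688/40040 = 0.04216 yr.
The remaining gap fraction is e^(−t/τ); 63% covered ⇒ e^(−t/τ) = 0.370.
t = −τ ln(0.370) = 0.04216 × 0.9943 = 0.04192 yr.

0.0419 yr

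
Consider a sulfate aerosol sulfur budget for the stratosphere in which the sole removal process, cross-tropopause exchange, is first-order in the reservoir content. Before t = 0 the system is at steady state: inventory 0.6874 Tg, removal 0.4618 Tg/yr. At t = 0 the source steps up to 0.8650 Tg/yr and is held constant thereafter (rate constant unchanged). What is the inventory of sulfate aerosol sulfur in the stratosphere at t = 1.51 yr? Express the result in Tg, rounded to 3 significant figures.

Residence time τ = M₀/F₀ = 1.489 yr. The eventual steady state is M_∞ = M₀·(F₁/F₀) = 0.6874 × 0.8650/0.4618 = 1.2876 Tg.
The anomaly ΔM(t) = M(t) − M_∞ decays as ΔM₀·e^(−t/τ) with ΔM₀ = 0.6874 − 1.2876 = −0.6002 Tg.
At t = 1.51 yr, e^(−t/τ) = e^(−1.014) = 0.3626, so ΔM = −0.2176 Tg and M = 1.2876 − 0.2176 = 1.0699 Tg.

1.07 Tg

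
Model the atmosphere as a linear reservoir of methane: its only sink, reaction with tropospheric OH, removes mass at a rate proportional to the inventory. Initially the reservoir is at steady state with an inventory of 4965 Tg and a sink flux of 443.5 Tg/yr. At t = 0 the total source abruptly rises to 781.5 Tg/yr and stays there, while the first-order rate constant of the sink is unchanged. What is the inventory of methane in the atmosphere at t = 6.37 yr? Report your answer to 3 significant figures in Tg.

6610 Tg

τ = M₀/F₀ = 4965/443.5 = 11.20 yr; rate constant k = 1/τ.
New steady state M_∞ = F₁/k = F₁·τ = 781.5 × 11.20 = 8748.9 Tg.
M(t) = M_∞ + (M₀ − M_∞)·e^(−t/τ); t/τ = 6.37/11.20 = 0.5690, so e^(−t/τ) = 0.5661.
M(t) = 8748.9 − 3784 × 0.5661 = 6606.9 Tg.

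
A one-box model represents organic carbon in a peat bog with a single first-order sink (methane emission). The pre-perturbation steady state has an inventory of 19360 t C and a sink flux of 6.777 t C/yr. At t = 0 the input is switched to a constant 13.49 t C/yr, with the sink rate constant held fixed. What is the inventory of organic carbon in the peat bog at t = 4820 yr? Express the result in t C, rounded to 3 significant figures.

35000 t C

τ = M₀/F₀ = 19360/6.777 = 2857 yr; rate constant k = 1/τ.
New steady state M_∞ = F₁/k = F₁·τ = 13.49 × 2857 = 38537 t C.
M(t) = M_∞ + (M₀ − M_∞)·e^(−t/τ); t/τ = 4820/2857 = 1.687, so e^(−t/τ) = 0.1850.
M(t) = 38537 − 19180 × 0.1850 = 34989 t C.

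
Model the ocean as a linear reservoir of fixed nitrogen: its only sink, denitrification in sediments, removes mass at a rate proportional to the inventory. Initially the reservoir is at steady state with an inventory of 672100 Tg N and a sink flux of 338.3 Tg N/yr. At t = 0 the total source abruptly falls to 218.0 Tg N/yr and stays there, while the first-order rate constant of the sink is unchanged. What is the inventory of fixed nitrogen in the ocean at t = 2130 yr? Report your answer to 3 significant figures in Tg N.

515000 Tg N

τ = M₀/F₀ = 672100/338.3 = 1987 yr; rate constant k = 1/τ.
New steady state M_∞ = F₁/k = F₁·τ = 218.0 × 1987 = 433100 Tg N.
M(t) = M_∞ + (M₀ − M_∞)·e^(−t/τ); t/τ = 2130/1987 = 1.072, so e^(−t/τ) = 0.3423.
M(t) = 433100 + 239000 × 0.3423 = 514900 Tg N.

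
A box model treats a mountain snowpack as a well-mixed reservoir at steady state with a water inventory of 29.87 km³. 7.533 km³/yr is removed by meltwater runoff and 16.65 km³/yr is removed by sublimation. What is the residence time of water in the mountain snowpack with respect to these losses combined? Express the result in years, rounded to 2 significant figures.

1.2 yr

Total removal = 7.533 + 16.65 = 24.183 km³/yr.
τ = M / ΣF_out = 29.87 / 24.183 = 1.235 yr.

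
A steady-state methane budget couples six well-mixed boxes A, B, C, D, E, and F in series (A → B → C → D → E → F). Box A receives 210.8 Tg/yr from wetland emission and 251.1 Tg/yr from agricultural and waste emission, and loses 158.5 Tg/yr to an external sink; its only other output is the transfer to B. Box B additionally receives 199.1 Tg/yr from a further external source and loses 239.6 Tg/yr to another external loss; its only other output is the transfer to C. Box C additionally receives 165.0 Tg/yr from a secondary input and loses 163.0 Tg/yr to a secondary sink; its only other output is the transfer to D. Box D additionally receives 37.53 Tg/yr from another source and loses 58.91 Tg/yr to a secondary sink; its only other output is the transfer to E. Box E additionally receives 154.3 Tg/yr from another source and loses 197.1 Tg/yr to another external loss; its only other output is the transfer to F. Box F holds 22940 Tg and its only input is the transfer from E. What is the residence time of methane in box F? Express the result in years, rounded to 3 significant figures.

114 yr

Box A: F(A→B) = (210.8 + 251.1) − 158.5 = 303.40 Tg/yr.
Box B: F(B→C) = (303.40 + 199.1) − 239.6 = 262.90 Tg/yr.
Box C: F(C→D) = (262.90 + 165.0) − 163.0 = 264.90 Tg/yr.
Box D: F(D→E) = (264.90 + 37.53) − 58.91 = 243.52 Tg/yr.
Box E: F(E→F) = (243.52 + 154.3) − 197.1 = 200.72 Tg/yr.
Box F throughput = its input = 200.72 Tg/yr; τ = 22940 / 200.72 = 114.3 yr.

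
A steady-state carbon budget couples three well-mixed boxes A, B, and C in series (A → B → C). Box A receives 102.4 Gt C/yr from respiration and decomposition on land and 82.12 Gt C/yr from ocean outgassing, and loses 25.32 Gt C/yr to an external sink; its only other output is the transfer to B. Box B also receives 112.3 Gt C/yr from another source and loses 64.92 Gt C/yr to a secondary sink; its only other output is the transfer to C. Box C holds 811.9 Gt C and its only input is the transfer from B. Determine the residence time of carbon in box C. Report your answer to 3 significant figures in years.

Box A: F(A→B) = (102.4 + 82.12) − 25.32 = 159.20 Gt C/yr.
Box B: F(B→C) = (159.20 + 112.3) − 64.92 = 206.58 Gt C/yr.
Box C throughput = its input = 206.58 Gt C/yr; τ = 811.9 / 206.58 = 3.930 yr.

3.93 yr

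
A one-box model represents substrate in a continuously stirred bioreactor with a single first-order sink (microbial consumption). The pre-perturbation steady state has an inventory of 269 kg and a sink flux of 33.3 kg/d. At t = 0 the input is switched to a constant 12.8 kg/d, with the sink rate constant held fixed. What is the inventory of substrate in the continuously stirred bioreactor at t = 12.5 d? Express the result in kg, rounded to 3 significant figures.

Residence time τ = M₀/F₀ = 8.078 d. The eventual steady state is M_∞ = M₀·(F₁/F₀) = 269 × 12.8/33.3 = 103.40 kg.
The anomaly ΔM(t) = M(t) − M_∞ decays as ΔM₀·e^(−t/τ) with ΔM₀ = 269 − 103.40 = 165.6 kg.
At t = 12.5 d, e^(−t/τ) = e^(−1.547) = 0.2128, so ΔM = 35.24 kg and M = 103.40 + 35.24 = 138.64 kg.

139 kg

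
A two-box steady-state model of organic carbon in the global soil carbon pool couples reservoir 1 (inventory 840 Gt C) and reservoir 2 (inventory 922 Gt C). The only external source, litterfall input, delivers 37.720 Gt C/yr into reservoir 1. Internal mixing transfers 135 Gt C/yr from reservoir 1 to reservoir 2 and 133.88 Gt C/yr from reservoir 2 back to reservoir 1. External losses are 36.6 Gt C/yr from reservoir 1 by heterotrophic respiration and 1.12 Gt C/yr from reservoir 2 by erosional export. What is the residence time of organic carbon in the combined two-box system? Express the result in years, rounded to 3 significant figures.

Treat the two boxes together as one reservoir: the mixing fluxes between them are internal recycling, so τ = ΣM / Σ(external losses).
M_total = 840 + 922 = 1762.0 Gt C.
ΣF_external_out = 36.6 + 1.12 = 37.720 Gt C/yr.
τ = M_total / ΣF_ext = 1762.0 / 37.720 = 46.71 yr.

46.7 yr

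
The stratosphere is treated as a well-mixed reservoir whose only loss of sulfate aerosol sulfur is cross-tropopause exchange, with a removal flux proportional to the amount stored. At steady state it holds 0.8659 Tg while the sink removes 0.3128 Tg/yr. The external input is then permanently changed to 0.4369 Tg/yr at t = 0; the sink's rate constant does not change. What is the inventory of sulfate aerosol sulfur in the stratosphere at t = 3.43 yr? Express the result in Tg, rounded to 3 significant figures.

1.11 Tg

Residence time τ = M₀/F₀ = 2.768 yr. The eventual steady state is M_∞ = M₀·(F₁/F₀) = 0.8659 × 0.4369/0.3128 = 1.2094 Tg.
The anomaly ΔM(t) = M(t) − M_∞ decays as ΔM₀·e^(−t/τ) with ΔM₀ = 0.8659 − 1.2094 = −0.3435 Tg.
At t = 3.43 yr, e^(−t/τ) = e^(−1.239) = 0.2897, so ΔM = −0.09951 Tg and M = 1.2094 − 0.09951 = 1.1099 Tg.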